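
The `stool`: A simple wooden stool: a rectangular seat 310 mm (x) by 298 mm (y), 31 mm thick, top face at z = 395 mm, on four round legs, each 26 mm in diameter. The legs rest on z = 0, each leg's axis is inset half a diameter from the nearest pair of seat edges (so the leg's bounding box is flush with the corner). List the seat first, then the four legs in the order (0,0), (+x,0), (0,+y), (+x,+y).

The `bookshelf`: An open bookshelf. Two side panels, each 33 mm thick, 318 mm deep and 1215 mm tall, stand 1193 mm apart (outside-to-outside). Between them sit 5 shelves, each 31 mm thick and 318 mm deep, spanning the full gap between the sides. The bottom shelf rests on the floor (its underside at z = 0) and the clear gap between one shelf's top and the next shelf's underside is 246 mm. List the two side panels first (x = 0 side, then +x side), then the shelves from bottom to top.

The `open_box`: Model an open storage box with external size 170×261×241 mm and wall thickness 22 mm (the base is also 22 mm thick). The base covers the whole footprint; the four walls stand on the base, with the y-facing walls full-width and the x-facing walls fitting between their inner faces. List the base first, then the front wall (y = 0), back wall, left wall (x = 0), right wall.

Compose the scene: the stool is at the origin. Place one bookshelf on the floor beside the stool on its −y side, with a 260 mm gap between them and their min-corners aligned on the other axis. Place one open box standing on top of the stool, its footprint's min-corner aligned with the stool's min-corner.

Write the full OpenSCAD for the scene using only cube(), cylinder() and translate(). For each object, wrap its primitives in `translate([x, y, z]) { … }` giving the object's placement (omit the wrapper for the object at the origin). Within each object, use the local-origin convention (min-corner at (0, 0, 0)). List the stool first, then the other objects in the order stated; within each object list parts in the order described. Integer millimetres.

translate([0, 0, 364]) cube([310, 298, 31]);
translate([13, 13, 0]) cylinder(h = 364, r = 13);
translate([297, 13, 0]) cylinder(h = 364, r = 13);
translate([13, 285, 0]) cylinder(h = 364, r = 13);
translate([297, 285, 0]) cylinder(h = 364, r = 13);
translate([0, -578, 0]) {
  cube([33, 318, 1215]);
  translate([1160, 0, 0]) cube([33, 318, 1215]);
  translate([33, 0, 0]) cube([1127, 318, 31]);
  translate([33, 0, 277]) cube([1127, 318, 31]);
  translate([33, 0, 554]) cube([1127, 318, 31]);
  translate([33, 0, 831]) cube([1127, 318, 31]);
  translate([33, 0, 1108]) cube([1127, 318, 31]);
}
translate([0, 0, 395]) {
  cube([170, 261, 22]);
  translate([0, 0, 22]) cube([170, 22, 219]);
  translate([0, 239, 22]) cube([170, 22, 219]);
  translate([0, 22, 22]) cube([22, 217, 219]);
  translate([148, 22, 22]) cube([22, 217, 219]);
}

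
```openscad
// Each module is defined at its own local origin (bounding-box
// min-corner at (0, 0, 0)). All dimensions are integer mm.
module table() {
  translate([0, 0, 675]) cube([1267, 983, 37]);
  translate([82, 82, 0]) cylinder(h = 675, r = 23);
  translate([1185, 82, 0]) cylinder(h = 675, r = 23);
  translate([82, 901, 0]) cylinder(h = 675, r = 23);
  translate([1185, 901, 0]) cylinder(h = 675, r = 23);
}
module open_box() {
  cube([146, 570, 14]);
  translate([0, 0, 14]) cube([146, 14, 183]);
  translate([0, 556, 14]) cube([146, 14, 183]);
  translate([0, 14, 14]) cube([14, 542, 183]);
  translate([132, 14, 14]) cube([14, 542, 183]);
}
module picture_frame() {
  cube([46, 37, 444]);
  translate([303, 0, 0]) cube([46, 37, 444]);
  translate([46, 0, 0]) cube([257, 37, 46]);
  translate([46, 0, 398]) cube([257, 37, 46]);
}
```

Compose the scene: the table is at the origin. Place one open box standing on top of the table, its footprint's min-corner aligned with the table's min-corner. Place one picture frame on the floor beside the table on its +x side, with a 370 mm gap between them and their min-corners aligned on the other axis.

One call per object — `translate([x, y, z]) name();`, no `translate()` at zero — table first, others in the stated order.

table();
translate([0, 0, 712]) open_box();
translate([1637, 0, 0]) picture_frame();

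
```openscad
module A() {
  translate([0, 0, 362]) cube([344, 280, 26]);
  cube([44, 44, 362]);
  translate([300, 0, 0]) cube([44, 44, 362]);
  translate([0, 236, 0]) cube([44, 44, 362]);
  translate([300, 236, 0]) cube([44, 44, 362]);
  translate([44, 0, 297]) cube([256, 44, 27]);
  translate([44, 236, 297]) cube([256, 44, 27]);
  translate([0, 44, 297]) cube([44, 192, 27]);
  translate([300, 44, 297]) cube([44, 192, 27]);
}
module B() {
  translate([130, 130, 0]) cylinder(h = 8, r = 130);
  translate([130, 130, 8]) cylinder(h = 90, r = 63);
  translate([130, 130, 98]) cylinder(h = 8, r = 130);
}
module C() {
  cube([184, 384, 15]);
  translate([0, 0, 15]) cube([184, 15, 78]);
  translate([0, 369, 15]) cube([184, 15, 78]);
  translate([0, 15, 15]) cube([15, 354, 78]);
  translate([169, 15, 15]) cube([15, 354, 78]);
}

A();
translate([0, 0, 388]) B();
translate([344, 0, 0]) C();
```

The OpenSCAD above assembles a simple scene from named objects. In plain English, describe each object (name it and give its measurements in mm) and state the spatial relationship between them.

A is a four-legged stool. The seat is a 344×280×26 mm slab whose top surface is at z = 388 mm; four square legs, each 44×44 mm in cross-section, run from the floor (z = 0) to the underside of the seat, each flush with a corner of the seat. Four stretchers, 44 mm wide and 27 mm tall, connect adjacent legs with their undersides at z = 297 mm, each running between the inner faces of the legs it joins and aligned with the legs' outer faces on the other axis.

B is a spool: two coaxial disc flanges of radius 130 mm and thickness 8 mm, joined by a core cylinder of radius 63 mm and height 90 mm. The lower flange rests on z = 0 and the three cylinders share a vertical axis.

C is an open-topped rectangular box: outside dimensions 184×384×93 mm, with a uniform wall and base thickness of 15 mm. The base is a full 184×384 slab on the floor; four walls sit on top of the base. The front and back walls (the −y and +y sides) span the full width; the two side walls fit between them.

The spool is on top of the stool. The open box is against the stool's +x side, with their −y faces flush.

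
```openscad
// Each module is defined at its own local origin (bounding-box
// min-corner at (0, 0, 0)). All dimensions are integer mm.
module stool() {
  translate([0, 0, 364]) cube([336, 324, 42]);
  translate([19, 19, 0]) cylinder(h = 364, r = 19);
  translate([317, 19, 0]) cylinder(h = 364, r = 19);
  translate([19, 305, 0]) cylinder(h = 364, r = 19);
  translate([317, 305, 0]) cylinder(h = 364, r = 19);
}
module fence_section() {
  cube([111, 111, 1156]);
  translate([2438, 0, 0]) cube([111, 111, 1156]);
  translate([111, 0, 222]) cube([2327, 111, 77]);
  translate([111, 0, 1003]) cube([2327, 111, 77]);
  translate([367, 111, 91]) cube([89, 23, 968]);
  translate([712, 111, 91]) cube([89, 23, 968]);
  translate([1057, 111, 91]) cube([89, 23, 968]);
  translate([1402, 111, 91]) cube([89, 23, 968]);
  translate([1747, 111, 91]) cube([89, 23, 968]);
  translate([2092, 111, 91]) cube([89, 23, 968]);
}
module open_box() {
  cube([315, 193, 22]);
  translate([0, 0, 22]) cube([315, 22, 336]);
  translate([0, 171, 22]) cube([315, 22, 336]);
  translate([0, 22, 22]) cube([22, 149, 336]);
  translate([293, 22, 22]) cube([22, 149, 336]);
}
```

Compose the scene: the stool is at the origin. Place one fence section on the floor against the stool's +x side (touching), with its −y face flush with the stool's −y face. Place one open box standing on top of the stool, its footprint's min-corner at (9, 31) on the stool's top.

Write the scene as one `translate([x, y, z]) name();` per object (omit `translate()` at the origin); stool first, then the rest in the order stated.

stool();
translate([336, 0, 0]) fence_section();
translate([9, 31, 406]) open_box();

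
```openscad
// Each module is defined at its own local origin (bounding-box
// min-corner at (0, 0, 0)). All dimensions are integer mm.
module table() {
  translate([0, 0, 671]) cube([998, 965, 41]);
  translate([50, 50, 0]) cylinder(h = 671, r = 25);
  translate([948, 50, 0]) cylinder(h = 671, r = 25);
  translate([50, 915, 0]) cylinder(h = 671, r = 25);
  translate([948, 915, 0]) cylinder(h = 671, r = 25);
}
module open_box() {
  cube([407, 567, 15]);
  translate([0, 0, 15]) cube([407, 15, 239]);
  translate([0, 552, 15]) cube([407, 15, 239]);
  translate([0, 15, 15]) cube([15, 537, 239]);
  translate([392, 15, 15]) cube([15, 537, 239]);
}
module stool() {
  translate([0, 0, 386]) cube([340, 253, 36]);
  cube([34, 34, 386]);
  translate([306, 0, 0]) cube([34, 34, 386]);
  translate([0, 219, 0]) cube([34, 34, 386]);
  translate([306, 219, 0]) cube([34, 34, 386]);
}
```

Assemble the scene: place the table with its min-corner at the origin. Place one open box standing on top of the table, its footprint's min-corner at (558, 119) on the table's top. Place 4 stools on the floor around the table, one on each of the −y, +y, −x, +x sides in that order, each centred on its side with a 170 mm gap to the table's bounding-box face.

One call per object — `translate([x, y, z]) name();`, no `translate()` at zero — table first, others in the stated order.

table();
translate([558, 119, 712]) open_box();
translate([329, -423, 0]) stool();
translate([329, 1135, 0]) stool();
translate([-510, 356, 0]) stool();
translate([1168, 356, 0]) stool();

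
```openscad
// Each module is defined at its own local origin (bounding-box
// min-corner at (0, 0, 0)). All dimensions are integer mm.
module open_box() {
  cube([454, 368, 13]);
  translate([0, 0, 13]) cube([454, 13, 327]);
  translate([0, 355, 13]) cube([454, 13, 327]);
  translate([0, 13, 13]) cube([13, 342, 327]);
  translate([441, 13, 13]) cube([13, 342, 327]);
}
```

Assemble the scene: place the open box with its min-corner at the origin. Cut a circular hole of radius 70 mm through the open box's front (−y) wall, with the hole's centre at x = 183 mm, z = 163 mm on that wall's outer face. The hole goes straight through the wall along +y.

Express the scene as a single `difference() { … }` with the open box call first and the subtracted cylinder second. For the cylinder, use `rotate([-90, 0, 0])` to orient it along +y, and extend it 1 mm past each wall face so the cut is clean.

difference() {
  open_box();
  translate([183, -1, 163]) rotate([-90, 0, 0]) cylinder(h = 15, r = 70);
}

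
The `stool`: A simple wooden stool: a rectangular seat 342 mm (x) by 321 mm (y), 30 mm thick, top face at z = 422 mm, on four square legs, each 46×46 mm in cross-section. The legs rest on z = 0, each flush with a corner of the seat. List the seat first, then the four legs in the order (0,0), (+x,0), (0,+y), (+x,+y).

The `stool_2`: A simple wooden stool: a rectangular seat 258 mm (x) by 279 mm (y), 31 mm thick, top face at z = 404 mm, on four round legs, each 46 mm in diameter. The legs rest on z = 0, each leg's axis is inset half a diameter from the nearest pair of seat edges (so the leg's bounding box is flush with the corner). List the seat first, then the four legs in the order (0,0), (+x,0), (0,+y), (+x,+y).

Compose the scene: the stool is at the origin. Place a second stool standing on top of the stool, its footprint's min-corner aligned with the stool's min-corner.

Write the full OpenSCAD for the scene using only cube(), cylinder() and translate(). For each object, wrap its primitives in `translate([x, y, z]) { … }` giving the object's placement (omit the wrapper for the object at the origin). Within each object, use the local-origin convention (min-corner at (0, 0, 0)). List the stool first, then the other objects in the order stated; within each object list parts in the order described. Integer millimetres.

translate([0, 0, 392]) cube([342, 321, 30]);
cube([46, 46, 392]);
translate([296, 0, 0]) cube([46, 46, 392]);
translate([0, 275, 0]) cube([46, 46, 392]);
translate([296, 275, 0]) cube([46, 46, 392]);
translate([0, 0, 422]) {
  translate([0, 0, 373]) cube([258, 279, 31]);
  translate([23, 23, 0]) cylinder(h = 373, r = 23);
  translate([235, 23, 0]) cylinder(h = 373, r = 23);
  translate([23, 256, 0]) cylinder(h = 373, r = 23);
  translate([235, 256, 0]) cylinder(h = 373, r = 23);
}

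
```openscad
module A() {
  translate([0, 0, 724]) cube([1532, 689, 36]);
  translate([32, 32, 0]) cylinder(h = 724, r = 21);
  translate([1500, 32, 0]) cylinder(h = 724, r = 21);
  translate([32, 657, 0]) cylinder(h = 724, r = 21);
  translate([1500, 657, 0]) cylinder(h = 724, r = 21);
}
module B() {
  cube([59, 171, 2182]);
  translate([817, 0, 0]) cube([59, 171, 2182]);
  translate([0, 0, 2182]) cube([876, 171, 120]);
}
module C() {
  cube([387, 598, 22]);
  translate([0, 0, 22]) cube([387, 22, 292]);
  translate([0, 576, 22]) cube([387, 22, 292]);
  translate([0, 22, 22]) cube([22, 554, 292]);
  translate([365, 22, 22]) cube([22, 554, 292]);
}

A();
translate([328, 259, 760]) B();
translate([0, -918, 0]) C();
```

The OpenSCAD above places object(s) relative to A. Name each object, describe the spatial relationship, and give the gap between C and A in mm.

A is a table. B is a door frame. C is an open box. The door frame is on top of the table, centred. The open box is on the floor beside the table on its −y side. The gap between the open box and the table is 320 mm.

The open box's nearest face is 320 mm from the table's −y face.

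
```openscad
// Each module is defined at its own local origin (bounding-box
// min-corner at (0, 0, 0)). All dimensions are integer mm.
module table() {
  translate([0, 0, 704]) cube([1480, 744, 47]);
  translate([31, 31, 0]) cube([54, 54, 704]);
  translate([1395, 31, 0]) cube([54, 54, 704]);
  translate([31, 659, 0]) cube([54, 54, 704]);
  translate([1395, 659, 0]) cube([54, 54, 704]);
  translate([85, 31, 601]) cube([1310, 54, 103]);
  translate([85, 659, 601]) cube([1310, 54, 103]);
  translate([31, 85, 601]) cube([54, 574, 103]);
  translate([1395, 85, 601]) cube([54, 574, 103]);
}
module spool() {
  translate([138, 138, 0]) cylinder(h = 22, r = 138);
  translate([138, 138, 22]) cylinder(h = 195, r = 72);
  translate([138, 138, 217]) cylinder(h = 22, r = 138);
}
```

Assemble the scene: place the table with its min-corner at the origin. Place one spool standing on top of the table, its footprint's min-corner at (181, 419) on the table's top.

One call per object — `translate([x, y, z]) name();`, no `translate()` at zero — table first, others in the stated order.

table();
translate([181, 419, 751]) spool();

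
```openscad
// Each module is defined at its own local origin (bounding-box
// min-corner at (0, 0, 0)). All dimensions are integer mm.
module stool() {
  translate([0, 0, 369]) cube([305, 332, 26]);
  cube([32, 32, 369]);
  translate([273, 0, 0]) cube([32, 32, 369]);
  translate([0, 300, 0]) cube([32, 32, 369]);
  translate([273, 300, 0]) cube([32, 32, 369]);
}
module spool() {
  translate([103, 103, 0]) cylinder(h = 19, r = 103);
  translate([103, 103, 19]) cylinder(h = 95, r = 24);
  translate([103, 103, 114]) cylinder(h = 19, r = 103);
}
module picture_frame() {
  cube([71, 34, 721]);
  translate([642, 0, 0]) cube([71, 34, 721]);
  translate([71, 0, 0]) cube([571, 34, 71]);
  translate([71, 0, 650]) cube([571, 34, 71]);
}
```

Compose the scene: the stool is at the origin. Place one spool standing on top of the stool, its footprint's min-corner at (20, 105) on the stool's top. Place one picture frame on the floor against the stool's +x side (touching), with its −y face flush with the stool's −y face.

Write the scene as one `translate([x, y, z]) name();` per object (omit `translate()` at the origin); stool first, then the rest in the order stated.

stool();
translate([20, 105, 395]) spool();
translate([305, 0, 0]) picture_frame();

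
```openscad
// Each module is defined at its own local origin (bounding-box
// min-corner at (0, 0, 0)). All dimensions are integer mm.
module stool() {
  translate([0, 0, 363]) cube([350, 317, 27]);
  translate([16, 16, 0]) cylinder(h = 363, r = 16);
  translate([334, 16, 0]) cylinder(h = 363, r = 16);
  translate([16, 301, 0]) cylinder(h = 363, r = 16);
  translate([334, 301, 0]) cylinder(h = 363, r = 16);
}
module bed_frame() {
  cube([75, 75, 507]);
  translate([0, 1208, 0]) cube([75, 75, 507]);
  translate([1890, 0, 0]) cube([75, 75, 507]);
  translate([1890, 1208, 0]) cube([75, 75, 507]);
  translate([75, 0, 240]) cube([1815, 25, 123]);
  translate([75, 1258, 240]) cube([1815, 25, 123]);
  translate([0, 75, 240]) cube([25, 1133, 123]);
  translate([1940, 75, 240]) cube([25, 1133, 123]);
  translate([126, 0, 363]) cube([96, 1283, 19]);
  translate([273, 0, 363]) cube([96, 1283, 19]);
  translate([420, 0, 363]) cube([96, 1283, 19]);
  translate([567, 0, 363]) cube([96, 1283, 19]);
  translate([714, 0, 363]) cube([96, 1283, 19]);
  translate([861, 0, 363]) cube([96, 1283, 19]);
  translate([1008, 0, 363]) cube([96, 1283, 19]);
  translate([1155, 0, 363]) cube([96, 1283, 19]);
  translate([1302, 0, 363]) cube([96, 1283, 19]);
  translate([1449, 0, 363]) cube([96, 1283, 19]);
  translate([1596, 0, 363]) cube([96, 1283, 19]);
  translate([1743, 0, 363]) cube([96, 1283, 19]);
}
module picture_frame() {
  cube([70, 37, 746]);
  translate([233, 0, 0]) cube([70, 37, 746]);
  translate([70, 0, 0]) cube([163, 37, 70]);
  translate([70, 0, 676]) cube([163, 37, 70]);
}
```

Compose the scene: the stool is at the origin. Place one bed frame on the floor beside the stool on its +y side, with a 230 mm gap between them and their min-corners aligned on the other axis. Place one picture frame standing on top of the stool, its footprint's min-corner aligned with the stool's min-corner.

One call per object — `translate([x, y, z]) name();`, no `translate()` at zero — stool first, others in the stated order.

stool();
translate([0, 547, 0]) bed_frame();
translate([0, 0, 390]) picture_frame();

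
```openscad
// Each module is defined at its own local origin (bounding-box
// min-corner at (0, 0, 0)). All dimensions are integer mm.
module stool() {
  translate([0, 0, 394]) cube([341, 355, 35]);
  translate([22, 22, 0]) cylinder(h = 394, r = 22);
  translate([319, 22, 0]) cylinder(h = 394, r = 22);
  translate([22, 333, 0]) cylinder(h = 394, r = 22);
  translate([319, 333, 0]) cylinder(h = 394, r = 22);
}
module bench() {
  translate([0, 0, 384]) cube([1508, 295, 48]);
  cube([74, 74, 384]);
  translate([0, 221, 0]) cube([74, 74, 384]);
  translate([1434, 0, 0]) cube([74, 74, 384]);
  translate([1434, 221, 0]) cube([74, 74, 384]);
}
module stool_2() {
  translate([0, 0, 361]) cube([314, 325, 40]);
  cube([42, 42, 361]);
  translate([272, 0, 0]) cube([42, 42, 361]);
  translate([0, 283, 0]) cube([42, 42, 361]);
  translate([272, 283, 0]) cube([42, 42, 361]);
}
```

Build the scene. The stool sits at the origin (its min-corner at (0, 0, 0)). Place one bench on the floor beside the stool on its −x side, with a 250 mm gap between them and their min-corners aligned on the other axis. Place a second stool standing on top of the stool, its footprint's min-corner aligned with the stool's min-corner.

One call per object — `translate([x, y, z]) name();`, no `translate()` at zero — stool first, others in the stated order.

stool();
translate([-1758, 0, 0]) bench();
translate([0, 0, 429]) stool_2();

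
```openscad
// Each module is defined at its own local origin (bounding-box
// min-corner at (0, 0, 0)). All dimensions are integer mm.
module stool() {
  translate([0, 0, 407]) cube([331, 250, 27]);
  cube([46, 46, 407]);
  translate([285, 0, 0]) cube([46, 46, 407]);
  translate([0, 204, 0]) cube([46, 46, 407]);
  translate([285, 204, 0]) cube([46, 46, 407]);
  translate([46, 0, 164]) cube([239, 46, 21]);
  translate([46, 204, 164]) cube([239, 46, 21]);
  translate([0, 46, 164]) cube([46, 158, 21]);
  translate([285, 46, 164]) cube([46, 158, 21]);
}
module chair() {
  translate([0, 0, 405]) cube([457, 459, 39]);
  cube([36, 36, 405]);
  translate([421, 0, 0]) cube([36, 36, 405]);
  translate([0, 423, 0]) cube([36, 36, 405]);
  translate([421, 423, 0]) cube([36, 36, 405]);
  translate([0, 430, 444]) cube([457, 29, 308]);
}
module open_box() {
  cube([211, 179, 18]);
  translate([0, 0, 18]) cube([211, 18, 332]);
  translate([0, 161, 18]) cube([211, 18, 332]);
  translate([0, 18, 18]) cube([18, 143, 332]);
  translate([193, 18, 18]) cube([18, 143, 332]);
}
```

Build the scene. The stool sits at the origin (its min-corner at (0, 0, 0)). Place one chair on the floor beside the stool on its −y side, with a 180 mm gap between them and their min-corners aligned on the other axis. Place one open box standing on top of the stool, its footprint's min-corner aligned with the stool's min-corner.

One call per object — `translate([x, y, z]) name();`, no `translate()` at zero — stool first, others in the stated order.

stool();
translate([0, -639, 0]) chair();
translate([0, 0, 434]) open_box();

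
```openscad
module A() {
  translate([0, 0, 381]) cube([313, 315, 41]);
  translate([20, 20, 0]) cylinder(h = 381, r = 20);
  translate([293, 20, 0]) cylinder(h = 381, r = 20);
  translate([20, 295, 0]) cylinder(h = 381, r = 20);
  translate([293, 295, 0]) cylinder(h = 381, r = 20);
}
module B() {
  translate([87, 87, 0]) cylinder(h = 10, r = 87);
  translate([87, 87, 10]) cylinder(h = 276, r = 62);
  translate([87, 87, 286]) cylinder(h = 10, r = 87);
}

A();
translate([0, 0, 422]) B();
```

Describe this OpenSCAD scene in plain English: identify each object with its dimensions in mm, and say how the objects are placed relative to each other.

A is a four-legged stool. The seat is a 313×315×41 mm slab whose top surface is at z = 422 mm; four round legs, each 40 mm in diameter, run from the floor (z = 0) to the underside of the seat, each leg's axis is inset half a diameter from the nearest pair of seat edges (so the leg's bounding box is flush with the corner).

B is a spool: two coaxial disc flanges of radius 87 mm and thickness 10 mm, joined by a core cylinder of radius 62 mm and height 276 mm. The lower flange rests on z = 0 and the three cylinders share a vertical axis.

The spool is on top of the stool.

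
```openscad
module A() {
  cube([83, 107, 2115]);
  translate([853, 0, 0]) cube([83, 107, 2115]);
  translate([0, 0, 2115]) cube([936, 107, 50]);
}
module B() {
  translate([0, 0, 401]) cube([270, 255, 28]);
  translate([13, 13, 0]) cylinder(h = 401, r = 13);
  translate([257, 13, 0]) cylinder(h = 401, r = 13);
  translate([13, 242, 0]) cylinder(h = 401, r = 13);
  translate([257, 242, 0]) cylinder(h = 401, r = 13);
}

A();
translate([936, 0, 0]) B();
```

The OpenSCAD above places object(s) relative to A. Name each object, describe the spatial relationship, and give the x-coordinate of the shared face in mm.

A is a door frame. B is a stool. The stool is against the door frame's +x side, with their −y faces flush. The x-coordinate of the shared face is 936 mm.

The door frame's +x face and the stool's −x face are both at x = 936 mm.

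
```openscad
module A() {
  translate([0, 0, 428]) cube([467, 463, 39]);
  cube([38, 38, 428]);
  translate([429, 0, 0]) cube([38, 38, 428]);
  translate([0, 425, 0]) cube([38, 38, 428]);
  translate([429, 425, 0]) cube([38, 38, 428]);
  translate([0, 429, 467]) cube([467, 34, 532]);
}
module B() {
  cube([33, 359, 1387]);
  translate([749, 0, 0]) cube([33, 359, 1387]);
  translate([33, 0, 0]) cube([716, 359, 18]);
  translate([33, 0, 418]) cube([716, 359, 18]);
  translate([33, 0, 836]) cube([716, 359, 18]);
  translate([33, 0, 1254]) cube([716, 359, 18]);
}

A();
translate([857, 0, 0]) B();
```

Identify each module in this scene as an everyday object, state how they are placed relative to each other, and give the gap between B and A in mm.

The bookshelf's nearest face is 390 mm from the chair's +x face.

A is a chair. B is a bookshelf. The bookshelf is on the floor beside the chair on its +x side. The gap between the bookshelf and the chair is 390 mm.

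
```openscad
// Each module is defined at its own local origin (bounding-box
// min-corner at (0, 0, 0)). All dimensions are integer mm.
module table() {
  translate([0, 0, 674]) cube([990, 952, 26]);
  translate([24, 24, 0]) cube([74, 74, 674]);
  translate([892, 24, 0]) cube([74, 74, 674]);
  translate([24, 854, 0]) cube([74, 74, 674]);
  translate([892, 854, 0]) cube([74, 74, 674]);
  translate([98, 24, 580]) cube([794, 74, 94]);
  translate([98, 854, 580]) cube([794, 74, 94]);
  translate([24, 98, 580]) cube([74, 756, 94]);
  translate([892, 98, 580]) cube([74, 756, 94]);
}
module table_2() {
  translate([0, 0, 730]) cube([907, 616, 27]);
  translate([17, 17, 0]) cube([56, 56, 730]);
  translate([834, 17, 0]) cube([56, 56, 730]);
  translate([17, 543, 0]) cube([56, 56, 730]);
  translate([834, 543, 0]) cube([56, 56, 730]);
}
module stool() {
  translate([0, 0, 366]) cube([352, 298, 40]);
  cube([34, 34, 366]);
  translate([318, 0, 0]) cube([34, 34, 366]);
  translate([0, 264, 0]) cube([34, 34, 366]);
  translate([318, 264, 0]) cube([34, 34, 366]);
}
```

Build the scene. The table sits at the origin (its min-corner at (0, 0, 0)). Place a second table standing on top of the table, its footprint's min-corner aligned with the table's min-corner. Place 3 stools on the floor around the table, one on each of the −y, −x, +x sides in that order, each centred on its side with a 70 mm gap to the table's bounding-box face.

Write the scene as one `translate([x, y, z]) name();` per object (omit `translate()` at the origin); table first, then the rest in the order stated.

table();
translate([0, 0, 700]) table_2();
translate([319, -368, 0]) stool();
translate([-422, 327, 0]) stool();
translate([1060, 327, 0]) stool();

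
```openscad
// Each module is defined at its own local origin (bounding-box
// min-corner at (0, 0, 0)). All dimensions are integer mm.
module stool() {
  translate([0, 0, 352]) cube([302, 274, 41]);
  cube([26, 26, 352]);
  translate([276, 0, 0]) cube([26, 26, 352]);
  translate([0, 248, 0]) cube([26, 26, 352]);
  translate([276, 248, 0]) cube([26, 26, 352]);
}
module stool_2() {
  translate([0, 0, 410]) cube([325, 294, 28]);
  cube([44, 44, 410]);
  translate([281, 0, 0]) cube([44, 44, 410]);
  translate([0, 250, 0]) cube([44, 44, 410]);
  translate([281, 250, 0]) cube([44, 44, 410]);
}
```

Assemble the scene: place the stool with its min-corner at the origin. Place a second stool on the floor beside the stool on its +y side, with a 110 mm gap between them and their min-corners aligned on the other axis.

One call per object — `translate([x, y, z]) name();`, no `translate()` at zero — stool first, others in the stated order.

stool();
translate([0, 384, 0]) stool_2();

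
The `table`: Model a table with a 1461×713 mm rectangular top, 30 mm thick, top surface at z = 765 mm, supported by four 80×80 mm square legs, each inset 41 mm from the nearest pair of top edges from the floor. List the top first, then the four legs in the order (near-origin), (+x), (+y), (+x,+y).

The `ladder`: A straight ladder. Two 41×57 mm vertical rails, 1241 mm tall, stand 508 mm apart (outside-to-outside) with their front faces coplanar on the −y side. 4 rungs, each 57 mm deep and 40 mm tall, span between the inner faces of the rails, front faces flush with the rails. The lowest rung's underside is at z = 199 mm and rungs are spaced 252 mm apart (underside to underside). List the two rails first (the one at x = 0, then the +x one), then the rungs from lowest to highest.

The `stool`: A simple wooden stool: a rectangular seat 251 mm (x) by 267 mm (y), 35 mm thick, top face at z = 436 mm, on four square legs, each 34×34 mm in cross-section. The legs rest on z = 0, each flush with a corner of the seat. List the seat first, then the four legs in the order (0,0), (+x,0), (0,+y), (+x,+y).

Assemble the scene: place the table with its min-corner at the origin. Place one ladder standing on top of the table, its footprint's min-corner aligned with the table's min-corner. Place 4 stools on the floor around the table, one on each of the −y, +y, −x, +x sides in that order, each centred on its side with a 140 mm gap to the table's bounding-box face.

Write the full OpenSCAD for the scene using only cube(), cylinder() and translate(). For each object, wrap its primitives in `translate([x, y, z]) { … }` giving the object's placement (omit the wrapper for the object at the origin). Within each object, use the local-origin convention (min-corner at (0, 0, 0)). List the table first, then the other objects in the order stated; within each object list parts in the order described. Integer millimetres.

translate([0, 0, 735]) cube([1461, 713, 30]);
translate([41, 41, 0]) cube([80, 80, 735]);
translate([1340, 41, 0]) cube([80, 80, 735]);
translate([41, 592, 0]) cube([80, 80, 735]);
translate([1340, 592, 0]) cube([80, 80, 735]);
translate([0, 0, 765]) {
  cube([41, 57, 1241]);
  translate([467, 0, 0]) cube([41, 57, 1241]);
  translate([41, 0, 199]) cube([426, 57, 40]);
  translate([41, 0, 451]) cube([426, 57, 40]);
  translate([41, 0, 703]) cube([426, 57, 40]);
  translate([41, 0, 955]) cube([426, 57, 40]);
}
translate([605, -407, 0]) {
  translate([0, 0, 401]) cube([251, 267, 35]);
  cube([34, 34, 401]);
  translate([217, 0, 0]) cube([34, 34, 401]);
  translate([0, 233, 0]) cube([34, 34, 401]);
  translate([217, 233, 0]) cube([34, 34, 401]);
}
translate([605, 853, 0]) {
  translate([0, 0, 401]) cube([251, 267, 35]);
  cube([34, 34, 401]);
  translate([217, 0, 0]) cube([34, 34, 401]);
  translate([0, 233, 0]) cube([34, 34, 401]);
  translate([217, 233, 0]) cube([34, 34, 401]);
}
translate([-391, 223, 0]) {
  translate([0, 0, 401]) cube([251, 267, 35]);
  cube([34, 34, 401]);
  translate([217, 0, 0]) cube([34, 34, 401]);
  translate([0, 233, 0]) cube([34, 34, 401]);
  translate([217, 233, 0]) cube([34, 34, 401]);
}
translate([1601, 223, 0]) {
  translate([0, 0, 401]) cube([251, 267, 35]);
  cube([34, 34, 401]);
  translate([217, 0, 0]) cube([34, 34, 401]);
  translate([0, 233, 0]) cube([34, 34, 401]);
  translate([217, 233, 0]) cube([34, 34, 401]);
}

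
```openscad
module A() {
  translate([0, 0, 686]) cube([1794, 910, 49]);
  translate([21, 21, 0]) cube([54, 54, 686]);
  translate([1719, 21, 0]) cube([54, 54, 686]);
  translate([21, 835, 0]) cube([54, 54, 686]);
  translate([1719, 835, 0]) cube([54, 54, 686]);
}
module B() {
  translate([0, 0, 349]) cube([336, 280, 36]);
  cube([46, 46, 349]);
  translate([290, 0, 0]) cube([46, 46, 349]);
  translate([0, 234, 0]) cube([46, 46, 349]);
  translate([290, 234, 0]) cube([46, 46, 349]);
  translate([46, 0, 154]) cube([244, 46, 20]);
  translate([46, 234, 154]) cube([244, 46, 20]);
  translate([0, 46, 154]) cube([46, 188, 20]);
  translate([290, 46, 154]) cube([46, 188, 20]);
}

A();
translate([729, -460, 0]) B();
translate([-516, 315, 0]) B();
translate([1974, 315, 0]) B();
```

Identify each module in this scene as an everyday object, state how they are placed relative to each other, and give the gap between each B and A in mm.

Each stool's nearest face is 180 mm from the table's bounding box.

A is a table. B is a stool. Three stools sit around the table at the −y, −x, +x sides. The gap between each stool and the table is 180 mm.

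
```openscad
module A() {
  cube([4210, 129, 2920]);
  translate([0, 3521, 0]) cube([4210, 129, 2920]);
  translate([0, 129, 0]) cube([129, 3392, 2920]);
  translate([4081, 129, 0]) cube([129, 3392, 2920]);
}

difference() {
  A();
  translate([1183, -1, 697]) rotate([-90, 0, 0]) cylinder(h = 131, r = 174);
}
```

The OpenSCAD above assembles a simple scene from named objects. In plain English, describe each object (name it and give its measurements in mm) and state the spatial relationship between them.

A is a box-shaped house frame (walls only): outside footprint 4210×3650 mm, wall height 2920 mm, wall thickness 129 mm. The two y-facing walls run the full x-width; the two x-facing walls fit between the inner faces of the y-facing walls.

The house frame has a circular hole of radius 174 mm through its front wall, centred at (x = 1183, z = 697).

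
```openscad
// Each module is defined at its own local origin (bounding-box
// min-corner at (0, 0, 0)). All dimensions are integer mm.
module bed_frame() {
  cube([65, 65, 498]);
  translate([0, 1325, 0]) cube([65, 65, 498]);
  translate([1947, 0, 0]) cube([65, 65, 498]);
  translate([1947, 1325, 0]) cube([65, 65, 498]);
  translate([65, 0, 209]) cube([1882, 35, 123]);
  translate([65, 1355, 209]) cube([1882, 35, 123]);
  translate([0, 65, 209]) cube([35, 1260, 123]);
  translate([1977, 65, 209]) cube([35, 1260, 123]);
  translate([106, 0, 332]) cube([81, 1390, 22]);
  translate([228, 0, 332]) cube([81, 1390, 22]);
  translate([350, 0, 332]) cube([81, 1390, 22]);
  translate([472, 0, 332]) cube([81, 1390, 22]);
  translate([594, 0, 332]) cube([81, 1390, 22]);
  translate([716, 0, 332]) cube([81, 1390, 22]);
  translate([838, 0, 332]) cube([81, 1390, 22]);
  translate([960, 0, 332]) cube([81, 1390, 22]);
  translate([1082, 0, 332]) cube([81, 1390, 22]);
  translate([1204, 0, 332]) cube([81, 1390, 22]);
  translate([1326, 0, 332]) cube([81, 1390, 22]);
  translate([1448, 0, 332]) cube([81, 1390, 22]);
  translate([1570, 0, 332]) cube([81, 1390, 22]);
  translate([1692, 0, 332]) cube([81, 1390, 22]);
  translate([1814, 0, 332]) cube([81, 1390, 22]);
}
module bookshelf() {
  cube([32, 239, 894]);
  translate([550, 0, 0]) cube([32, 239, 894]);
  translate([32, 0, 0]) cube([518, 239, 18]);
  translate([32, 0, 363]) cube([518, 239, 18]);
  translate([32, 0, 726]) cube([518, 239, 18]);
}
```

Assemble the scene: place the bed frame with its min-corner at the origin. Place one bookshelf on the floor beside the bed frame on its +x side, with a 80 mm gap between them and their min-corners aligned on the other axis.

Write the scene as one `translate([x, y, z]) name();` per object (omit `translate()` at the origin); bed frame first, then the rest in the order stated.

bed_frame();
translate([2092, 0, 0]) bookshelf();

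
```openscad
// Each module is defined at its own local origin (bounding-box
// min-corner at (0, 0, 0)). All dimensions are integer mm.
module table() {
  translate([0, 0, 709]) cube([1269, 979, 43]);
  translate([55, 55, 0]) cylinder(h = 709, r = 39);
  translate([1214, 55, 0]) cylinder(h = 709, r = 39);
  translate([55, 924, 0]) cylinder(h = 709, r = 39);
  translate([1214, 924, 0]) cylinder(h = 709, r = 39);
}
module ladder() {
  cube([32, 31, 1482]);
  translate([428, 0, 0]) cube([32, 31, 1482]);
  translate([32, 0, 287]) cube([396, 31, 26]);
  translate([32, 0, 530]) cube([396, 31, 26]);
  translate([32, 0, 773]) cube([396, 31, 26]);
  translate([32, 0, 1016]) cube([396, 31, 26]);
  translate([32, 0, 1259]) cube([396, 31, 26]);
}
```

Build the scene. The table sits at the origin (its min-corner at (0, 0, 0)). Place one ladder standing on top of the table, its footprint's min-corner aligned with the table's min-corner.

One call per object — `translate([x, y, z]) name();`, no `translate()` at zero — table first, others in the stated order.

table();
translate([0, 0, 752]) ladder();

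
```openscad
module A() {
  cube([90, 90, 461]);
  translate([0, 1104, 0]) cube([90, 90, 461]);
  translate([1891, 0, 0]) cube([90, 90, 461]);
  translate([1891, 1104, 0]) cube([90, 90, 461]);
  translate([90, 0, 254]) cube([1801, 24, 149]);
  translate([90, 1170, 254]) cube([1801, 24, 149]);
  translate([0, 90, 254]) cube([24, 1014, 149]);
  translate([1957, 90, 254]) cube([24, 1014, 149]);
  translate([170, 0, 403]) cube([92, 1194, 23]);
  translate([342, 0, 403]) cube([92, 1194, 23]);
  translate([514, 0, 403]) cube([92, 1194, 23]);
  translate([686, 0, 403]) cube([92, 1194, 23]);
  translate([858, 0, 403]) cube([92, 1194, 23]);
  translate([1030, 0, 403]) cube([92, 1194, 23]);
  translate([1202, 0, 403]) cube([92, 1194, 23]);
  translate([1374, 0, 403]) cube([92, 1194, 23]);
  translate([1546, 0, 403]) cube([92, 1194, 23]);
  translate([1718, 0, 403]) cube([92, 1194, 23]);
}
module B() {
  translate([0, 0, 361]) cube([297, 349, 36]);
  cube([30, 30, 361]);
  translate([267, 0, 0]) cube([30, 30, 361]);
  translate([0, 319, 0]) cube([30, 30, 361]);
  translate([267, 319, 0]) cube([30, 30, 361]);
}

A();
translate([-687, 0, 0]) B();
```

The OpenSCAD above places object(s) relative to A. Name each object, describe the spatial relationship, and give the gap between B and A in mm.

A is a bed frame. B is a stool. The stool is on the floor beside the bed frame on its −x side. The gap between the stool and the bed frame is 390 mm.

The stool's nearest face is 390 mm from the bed frame's −x face.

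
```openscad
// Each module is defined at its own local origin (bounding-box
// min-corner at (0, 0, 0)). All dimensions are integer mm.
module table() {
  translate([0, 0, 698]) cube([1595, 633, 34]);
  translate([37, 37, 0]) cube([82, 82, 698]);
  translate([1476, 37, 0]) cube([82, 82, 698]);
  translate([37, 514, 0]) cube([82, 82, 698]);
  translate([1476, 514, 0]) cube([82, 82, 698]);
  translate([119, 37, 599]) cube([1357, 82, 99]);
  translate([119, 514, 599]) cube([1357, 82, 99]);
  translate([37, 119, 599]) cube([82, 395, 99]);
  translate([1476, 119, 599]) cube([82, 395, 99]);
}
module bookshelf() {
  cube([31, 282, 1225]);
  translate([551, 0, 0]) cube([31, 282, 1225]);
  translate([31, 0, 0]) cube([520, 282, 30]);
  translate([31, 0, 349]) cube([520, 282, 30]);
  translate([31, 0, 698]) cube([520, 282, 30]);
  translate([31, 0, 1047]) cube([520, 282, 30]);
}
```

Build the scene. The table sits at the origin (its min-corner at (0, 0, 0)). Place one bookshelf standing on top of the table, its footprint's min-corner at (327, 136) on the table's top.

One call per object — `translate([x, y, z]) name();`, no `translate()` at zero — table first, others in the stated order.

table();
translate([327, 136, 732]) bookshelf();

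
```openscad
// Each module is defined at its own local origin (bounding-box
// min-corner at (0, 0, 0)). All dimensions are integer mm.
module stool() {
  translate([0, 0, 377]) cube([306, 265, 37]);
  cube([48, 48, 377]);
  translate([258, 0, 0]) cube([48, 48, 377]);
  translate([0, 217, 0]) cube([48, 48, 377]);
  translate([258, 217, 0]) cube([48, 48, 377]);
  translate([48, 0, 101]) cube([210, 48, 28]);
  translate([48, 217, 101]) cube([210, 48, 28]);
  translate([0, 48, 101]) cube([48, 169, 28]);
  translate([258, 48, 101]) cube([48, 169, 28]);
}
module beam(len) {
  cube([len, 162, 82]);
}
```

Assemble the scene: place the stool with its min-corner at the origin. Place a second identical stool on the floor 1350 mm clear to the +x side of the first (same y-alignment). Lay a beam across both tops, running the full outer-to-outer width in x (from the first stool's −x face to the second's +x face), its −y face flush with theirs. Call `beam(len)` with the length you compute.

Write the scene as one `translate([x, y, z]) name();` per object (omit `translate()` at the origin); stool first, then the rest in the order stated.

stool();
translate([1656, 0, 0]) stool();
translate([0, 0, 414]) beam(1962);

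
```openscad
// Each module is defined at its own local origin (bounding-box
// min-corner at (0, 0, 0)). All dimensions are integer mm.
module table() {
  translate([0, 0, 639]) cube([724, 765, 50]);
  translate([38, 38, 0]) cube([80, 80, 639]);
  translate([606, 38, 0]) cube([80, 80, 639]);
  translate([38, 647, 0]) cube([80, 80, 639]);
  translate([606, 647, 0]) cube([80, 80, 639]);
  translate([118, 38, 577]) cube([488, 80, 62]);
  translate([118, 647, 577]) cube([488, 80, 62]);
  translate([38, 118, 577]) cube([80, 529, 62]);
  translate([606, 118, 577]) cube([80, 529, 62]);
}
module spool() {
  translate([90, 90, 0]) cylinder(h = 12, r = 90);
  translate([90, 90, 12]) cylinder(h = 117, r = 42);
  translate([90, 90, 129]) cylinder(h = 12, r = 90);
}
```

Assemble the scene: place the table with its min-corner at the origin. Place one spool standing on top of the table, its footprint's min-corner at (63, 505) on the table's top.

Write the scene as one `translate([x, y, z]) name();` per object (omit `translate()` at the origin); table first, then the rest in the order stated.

table();
translate([63, 505, 689]) spool();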